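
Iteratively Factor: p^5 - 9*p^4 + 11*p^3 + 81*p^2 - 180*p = (p - 5)*(p^4 - 4*p^3 - 9*p^2 + 36*p) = p*(p - 5)*(p^3 - 4*p^2 - 9*p + 36) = p*(p - 5)*(p - 4)*(p^2 - 9) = p*(p - 5)*(p - 4)*(p - 3)*(p + 3)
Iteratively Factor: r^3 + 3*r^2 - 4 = (r - 1)*(r^2 + 4*r + 4) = (r - 1)*(r + 2)*(r + 2)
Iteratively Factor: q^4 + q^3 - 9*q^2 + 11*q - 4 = (q + 4)*(q^3 - 3*q^2 + 3*q - 1) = (q - 1)*(q + 4)*(q^2 - 2*q + 1) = (q - 1)^2*(q + 4)*(q - 1)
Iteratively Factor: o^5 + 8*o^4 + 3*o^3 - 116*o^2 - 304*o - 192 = (o + 1)*(o^4 + 7*o^3 - 4*o^2 - 112*o - 192) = (o - 4)*(o + 1)*(o^3 + 11*o^2 + 40*o + 48) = (o - 4)*(o + 1)*(o + 3)*(o^2 + 8*o + 16) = (o - 4)*(o + 1)*(o + 3)*(o + 4)*(o + 4)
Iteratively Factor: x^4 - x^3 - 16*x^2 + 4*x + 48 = (x - 4)*(x^3 + 3*x^2 - 4*x - 12) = (x - 4)*(x - 2)*(x^2 + 5*x + 6) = (x - 4)*(x - 2)*(x + 3)*(x + 2)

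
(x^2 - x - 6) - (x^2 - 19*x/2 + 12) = 17*x/2 - 18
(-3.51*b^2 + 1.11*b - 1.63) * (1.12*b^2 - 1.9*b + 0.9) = -3.9312*b^4 + 7.9122*b^3 - 7.0936*b^2 + 4.096*b - 1.467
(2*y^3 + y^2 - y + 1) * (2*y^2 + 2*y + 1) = 4*y^5 + 6*y^4 + 2*y^3 + y^2 + y + 1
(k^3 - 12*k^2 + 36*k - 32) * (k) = k^4 - 12*k^3 + 36*k^2 - 32*k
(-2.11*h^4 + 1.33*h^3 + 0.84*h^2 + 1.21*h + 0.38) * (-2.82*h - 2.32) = 5.9502*h^5 + 1.1446*h^4 - 5.4544*h^3 - 5.361*h^2 - 3.8788*h - 0.8816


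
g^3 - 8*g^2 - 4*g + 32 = (g - 8)*(g - 2)*(g + 2)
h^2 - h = h*(h - 1)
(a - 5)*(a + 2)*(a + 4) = a^3 + a^2 - 22*a - 40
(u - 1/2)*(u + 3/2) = u^2 + u - 3/4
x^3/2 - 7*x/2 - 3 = (x/2 + 1/2)*(x - 3)*(x + 2)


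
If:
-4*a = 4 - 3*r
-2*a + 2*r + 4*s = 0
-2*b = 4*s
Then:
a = -6*s - 4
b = -2*s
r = -8*s - 4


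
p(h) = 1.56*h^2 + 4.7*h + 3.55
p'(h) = 3.12*h + 4.7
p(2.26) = 22.14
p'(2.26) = 11.75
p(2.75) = 28.27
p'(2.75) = 13.28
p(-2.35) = 1.12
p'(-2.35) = -2.63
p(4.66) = 59.33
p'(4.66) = 19.24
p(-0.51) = 1.56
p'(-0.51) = 3.11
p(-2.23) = 0.83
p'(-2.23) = -2.26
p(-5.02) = 19.27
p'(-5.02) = -10.96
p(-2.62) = 1.94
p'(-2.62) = -3.47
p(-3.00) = 3.49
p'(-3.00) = -4.66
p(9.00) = 172.21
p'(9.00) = 32.78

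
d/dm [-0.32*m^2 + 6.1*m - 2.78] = 6.1 - 0.64*m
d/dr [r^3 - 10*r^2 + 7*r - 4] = 3*r^2 - 20*r + 7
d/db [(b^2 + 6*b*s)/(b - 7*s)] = (-b*(b + 6*s) + 2*(b - 7*s)*(b + 3*s))/(b - 7*s)^2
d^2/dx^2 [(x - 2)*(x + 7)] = 2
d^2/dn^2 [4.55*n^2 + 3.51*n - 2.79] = 9.10000000000000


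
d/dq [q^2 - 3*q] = 2*q - 3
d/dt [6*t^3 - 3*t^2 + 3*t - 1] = 18*t^2 - 6*t + 3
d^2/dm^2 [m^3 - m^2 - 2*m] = 6*m - 2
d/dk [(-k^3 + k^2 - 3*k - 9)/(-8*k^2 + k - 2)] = (8*k^4 - 2*k^3 - 17*k^2 - 148*k + 15)/(64*k^4 - 16*k^3 + 33*k^2 - 4*k + 4)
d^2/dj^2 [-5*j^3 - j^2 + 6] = -30*j - 2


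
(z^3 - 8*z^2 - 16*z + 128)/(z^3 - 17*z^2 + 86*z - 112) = (z^2 - 16)/(z^2 - 9*z + 14)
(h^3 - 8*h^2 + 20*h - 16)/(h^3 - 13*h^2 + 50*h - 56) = (h - 2)/(h - 7)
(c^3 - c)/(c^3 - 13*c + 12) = c*(c + 1)/(c^2 + c - 12)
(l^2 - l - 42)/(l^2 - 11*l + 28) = (l + 6)/(l - 4)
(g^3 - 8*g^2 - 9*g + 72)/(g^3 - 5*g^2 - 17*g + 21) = (g^2 - 11*g + 24)/(g^2 - 8*g + 7)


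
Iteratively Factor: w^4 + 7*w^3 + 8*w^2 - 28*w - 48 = (w + 4)*(w^3 + 3*w^2 - 4*w - 12) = (w + 3)*(w + 4)*(w^2 - 4) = (w - 2)*(w + 3)*(w + 4)*(w + 2)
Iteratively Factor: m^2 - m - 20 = (m + 4)*(m - 5)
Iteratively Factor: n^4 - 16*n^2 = (n)*(n^3 - 16*n) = n*(n + 4)*(n^2 - 4*n) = n*(n - 4)*(n + 4)*(n)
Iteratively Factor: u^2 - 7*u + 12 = (u - 3)*(u - 4)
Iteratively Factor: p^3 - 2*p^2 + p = (p - 1)*(p^2 - p) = p*(p - 1)*(p - 1)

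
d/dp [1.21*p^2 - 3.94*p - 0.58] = 2.42*p - 3.94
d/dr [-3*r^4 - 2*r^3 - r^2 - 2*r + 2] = -12*r^3 - 6*r^2 - 2*r - 2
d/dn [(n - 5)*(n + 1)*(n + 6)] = 3*n^2 + 4*n - 29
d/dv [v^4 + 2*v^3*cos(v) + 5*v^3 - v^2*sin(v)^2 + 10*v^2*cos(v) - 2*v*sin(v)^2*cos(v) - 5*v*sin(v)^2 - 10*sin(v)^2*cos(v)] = -2*v^3*sin(v) + 4*v^3 - 10*v^2*sin(v) - v^2*sin(2*v) + 6*v^2*cos(v) + 15*v^2 + v*sin(v)/2 - 5*v*sin(2*v) - 3*v*sin(3*v)/2 + 20*v*cos(v) + v*cos(2*v) - v + 5*sin(v)/2 - 15*sin(3*v)/2 - cos(v)/2 + 5*cos(2*v)/2 + cos(3*v)/2 - 5/2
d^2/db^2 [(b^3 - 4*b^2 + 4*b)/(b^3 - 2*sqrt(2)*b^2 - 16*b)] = 4*(-2*b^3 + sqrt(2)*b^3 + 30*b^2 - 96*b - 12*sqrt(2)*b + 64*sqrt(2) + 176)/(b^6 - 6*sqrt(2)*b^5 - 24*b^4 + 176*sqrt(2)*b^3 + 384*b^2 - 1536*sqrt(2)*b - 4096)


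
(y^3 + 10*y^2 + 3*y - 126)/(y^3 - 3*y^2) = 1 + 13/y + 42/y^2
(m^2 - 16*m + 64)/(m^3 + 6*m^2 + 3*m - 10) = (m^2 - 16*m + 64)/(m^3 + 6*m^2 + 3*m - 10)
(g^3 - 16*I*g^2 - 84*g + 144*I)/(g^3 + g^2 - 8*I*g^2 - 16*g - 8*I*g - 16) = (g^2 - 12*I*g - 36)/(g^2 + g*(1 - 4*I) - 4*I)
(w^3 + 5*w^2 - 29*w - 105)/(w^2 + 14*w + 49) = (w^2 - 2*w - 15)/(w + 7)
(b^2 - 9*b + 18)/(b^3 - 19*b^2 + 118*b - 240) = (b - 3)/(b^2 - 13*b + 40)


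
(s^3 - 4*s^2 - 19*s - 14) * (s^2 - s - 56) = s^5 - 5*s^4 - 71*s^3 + 229*s^2 + 1078*s + 784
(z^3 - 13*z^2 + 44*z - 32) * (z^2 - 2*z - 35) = z^5 - 15*z^4 + 35*z^3 + 335*z^2 - 1476*z + 1120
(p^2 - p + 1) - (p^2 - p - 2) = 3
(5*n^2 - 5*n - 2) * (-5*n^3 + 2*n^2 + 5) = -25*n^5 + 35*n^4 + 21*n^2 - 25*n - 10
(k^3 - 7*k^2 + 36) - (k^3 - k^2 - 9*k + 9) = -6*k^2 + 9*k + 27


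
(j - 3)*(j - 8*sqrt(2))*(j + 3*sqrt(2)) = j^3 - 5*sqrt(2)*j^2 - 3*j^2 - 48*j + 15*sqrt(2)*j + 144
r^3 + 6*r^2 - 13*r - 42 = (r - 3)*(r + 2)*(r + 7)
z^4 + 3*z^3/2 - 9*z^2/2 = z^2*(z - 3/2)*(z + 3)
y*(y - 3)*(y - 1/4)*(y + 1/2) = y^4 - 11*y^3/4 - 7*y^2/8 + 3*y/8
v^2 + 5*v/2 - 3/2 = (v - 1/2)*(v + 3)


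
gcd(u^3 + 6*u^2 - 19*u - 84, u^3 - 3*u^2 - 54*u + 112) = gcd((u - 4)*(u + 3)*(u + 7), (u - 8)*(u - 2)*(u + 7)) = u + 7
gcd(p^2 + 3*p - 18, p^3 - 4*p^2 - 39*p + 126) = p^2 + 3*p - 18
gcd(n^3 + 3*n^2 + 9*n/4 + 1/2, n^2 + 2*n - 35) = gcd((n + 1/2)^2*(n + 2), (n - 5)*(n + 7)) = 1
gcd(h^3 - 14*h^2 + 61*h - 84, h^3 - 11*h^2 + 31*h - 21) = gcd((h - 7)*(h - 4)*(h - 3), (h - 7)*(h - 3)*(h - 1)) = h^2 - 10*h + 21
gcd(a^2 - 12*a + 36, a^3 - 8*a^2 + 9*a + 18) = a - 6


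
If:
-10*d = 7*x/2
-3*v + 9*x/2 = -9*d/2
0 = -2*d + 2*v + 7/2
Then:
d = 49/106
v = -273/212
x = -70/53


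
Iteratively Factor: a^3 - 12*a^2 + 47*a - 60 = (a - 4)*(a^2 - 8*a + 15) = (a - 5)*(a - 4)*(a - 3)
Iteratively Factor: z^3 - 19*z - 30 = (z - 5)*(z^2 + 5*z + 6) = (z - 5)*(z + 3)*(z + 2)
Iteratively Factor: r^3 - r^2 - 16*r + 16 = (r + 4)*(r^2 - 5*r + 4) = (r - 4)*(r + 4)*(r - 1)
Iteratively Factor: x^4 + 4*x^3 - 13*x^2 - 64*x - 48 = (x + 3)*(x^3 + x^2 - 16*x - 16) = (x + 3)*(x + 4)*(x^2 - 3*x - 4) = (x + 1)*(x + 3)*(x + 4)*(x - 4)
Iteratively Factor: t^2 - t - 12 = (t - 4)*(t + 3)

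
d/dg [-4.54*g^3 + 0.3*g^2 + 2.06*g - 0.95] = -13.62*g^2 + 0.6*g + 2.06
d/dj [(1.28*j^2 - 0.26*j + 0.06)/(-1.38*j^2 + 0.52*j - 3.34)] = (0.3068*j^2 - 8.3848*j + 0.8372)/(1.9044*j^4 - 1.4352*j^3 + 9.4888*j^2 - 3.4736*j + 11.1556)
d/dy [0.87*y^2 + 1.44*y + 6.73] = 1.74*y + 1.44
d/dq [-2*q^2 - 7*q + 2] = -4*q - 7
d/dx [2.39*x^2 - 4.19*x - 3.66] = 4.78*x - 4.19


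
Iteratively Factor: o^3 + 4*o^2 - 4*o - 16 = (o - 2)*(o^2 + 6*o + 8) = (o - 2)*(o + 4)*(o + 2)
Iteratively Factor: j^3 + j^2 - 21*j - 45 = (j - 5)*(j^2 + 6*j + 9) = (j - 5)*(j + 3)*(j + 3)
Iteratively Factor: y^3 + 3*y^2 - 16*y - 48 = (y + 4)*(y^2 - y - 12) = (y + 3)*(y + 4)*(y - 4)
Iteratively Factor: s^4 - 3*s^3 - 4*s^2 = (s + 1)*(s^3 - 4*s^2) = s*(s + 1)*(s^2 - 4*s) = s*(s - 4)*(s + 1)*(s)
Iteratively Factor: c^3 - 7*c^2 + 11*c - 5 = (c - 5)*(c^2 - 2*c + 1) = (c - 5)*(c - 1)*(c - 1)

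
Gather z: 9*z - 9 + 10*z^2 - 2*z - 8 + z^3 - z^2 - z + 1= z^3 + 9*z^2 + 6*z - 16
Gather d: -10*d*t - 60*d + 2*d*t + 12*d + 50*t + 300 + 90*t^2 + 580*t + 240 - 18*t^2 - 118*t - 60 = d*(-8*t - 48) + 72*t^2 + 512*t + 480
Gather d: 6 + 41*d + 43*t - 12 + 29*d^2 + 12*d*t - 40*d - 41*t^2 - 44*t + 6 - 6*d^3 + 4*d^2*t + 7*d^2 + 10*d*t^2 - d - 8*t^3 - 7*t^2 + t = -6*d^3 + d^2*(4*t + 36) + d*(10*t^2 + 12*t) - 8*t^3 - 48*t^2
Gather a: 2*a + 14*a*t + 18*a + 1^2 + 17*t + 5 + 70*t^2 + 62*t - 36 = a*(14*t + 20) + 70*t^2 + 79*t - 30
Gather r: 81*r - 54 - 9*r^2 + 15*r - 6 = -9*r^2 + 96*r - 60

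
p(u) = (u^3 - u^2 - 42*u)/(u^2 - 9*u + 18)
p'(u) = (9 - 2*u)*(u^3 - u^2 - 42*u)/(u^2 - 9*u + 18)^2 + (3*u^2 - 2*u - 42)/(u^2 - 9*u + 18)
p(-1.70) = 1.76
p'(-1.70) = -0.22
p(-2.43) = 1.79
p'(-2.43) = 0.12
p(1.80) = -14.49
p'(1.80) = -22.64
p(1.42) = -8.12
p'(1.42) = -12.28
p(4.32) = 53.88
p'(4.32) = -11.16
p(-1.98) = 1.80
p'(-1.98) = -0.07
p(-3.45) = 1.51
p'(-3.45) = 0.40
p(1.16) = -5.45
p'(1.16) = -8.61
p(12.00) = 20.00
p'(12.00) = 1.22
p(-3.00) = 1.67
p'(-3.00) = 0.30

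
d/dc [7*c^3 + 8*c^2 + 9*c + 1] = 21*c^2 + 16*c + 9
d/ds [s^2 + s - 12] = 2*s + 1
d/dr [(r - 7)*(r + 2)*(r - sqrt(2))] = 3*r^2 - 10*r - 2*sqrt(2)*r - 14 + 5*sqrt(2)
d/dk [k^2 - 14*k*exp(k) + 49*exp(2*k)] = -14*k*exp(k) + 2*k + 98*exp(2*k) - 14*exp(k)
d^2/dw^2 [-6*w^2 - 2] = -12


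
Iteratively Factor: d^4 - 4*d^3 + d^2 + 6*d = (d - 3)*(d^3 - d^2 - 2*d) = (d - 3)*(d + 1)*(d^2 - 2*d) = d*(d - 3)*(d + 1)*(d - 2)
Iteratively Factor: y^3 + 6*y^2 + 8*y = (y + 2)*(y^2 + 4*y) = y*(y + 2)*(y + 4)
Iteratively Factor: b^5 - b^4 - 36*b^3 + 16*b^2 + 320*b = (b - 5)*(b^4 + 4*b^3 - 16*b^2 - 64*b) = (b - 5)*(b - 4)*(b^3 + 8*b^2 + 16*b) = (b - 5)*(b - 4)*(b + 4)*(b^2 + 4*b) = (b - 5)*(b - 4)*(b + 4)^2*(b)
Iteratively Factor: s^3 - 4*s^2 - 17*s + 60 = (s - 5)*(s^2 + s - 12) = (s - 5)*(s + 4)*(s - 3)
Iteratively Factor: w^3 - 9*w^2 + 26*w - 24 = (w - 2)*(w^2 - 7*w + 12) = (w - 4)*(w - 2)*(w - 3)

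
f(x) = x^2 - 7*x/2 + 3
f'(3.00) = 2.50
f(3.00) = 1.50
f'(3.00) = 2.50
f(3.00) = 1.50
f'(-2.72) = -8.94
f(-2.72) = 19.92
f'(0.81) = -1.88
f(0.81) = 0.82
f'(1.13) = -1.24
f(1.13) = 0.32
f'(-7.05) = -17.60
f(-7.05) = 77.38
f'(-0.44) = -4.38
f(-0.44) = 4.73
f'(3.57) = 3.64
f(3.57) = 3.25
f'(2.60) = 1.70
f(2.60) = 0.66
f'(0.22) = -3.06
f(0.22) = 2.28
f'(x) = 2*x - 7/2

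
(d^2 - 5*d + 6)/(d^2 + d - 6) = (d - 3)/(d + 3)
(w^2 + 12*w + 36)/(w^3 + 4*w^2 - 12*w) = (w + 6)/(w*(w - 2))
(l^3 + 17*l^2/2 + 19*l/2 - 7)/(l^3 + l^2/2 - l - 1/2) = (2*l^3 + 17*l^2 + 19*l - 14)/(2*l^3 + l^2 - 2*l - 1)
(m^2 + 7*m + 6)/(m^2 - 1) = (m + 6)/(m - 1)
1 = 1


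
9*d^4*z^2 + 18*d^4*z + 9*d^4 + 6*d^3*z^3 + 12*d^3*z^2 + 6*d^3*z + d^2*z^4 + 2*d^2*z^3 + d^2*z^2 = (3*d + z)^2*(d*z + d)^2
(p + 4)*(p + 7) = p^2 + 11*p + 28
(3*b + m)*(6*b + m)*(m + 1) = 18*b^2*m + 18*b^2 + 9*b*m^2 + 9*b*m + m^3 + m^2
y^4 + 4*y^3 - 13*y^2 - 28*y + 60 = (y - 2)^2*(y + 3)*(y + 5)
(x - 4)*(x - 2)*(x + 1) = x^3 - 5*x^2 + 2*x + 8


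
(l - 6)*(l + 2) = l^2 - 4*l - 12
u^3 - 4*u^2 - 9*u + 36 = (u - 4)*(u - 3)*(u + 3)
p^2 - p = p*(p - 1)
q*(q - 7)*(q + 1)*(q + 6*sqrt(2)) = q^4 - 6*q^3 + 6*sqrt(2)*q^3 - 36*sqrt(2)*q^2 - 7*q^2 - 42*sqrt(2)*q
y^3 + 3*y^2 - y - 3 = (y - 1)*(y + 1)*(y + 3)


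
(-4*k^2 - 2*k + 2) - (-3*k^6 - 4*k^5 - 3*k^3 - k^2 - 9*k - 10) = 3*k^6 + 4*k^5 + 3*k^3 - 3*k^2 + 7*k + 12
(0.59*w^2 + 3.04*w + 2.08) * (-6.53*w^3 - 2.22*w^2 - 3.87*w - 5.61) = -3.8527*w^5 - 21.161*w^4 - 22.6145*w^3 - 19.6923*w^2 - 25.104*w - 11.6688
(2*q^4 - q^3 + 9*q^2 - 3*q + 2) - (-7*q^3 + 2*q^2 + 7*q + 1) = 2*q^4 + 6*q^3 + 7*q^2 - 10*q + 1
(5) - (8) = -3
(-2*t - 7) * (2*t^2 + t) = -4*t^3 - 16*t^2 - 7*t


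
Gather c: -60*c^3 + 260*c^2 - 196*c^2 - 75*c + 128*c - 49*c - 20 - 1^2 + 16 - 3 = -60*c^3 + 64*c^2 + 4*c - 8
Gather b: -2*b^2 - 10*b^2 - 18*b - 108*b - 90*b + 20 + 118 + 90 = -12*b^2 - 216*b + 228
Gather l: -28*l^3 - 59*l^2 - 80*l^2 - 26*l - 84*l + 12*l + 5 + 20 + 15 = -28*l^3 - 139*l^2 - 98*l + 40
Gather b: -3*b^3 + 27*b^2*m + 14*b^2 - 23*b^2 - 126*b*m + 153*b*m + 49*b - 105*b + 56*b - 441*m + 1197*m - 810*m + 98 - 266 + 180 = -3*b^3 + b^2*(27*m - 9) + 27*b*m - 54*m + 12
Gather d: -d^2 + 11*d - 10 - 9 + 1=-d^2 + 11*d - 18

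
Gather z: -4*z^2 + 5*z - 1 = -4*z^2 + 5*z - 1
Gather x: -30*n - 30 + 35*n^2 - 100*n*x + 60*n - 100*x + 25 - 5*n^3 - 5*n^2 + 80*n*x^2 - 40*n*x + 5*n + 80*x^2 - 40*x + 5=-5*n^3 + 30*n^2 + 35*n + x^2*(80*n + 80) + x*(-140*n - 140)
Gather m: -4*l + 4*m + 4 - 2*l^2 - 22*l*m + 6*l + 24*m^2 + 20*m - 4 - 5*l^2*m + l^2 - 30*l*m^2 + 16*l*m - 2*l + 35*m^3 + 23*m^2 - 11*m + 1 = -l^2 + 35*m^3 + m^2*(47 - 30*l) + m*(-5*l^2 - 6*l + 13) + 1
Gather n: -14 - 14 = -28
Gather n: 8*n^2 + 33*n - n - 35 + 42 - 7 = 8*n^2 + 32*n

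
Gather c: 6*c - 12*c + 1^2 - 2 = -6*c - 1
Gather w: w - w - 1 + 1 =0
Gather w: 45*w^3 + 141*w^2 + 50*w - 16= 45*w^3 + 141*w^2 + 50*w - 16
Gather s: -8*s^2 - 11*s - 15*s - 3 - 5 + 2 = -8*s^2 - 26*s - 6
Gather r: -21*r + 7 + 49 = 56 - 21*r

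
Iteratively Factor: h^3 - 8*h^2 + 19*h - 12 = (h - 4)*(h^2 - 4*h + 3) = (h - 4)*(h - 3)*(h - 1)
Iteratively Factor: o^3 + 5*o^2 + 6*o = (o + 2)*(o^2 + 3*o) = (o + 2)*(o + 3)*(o)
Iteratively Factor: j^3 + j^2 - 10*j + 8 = (j - 2)*(j^2 + 3*j - 4) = (j - 2)*(j + 4)*(j - 1)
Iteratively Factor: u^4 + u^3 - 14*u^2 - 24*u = (u)*(u^3 + u^2 - 14*u - 24) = u*(u + 2)*(u^2 - u - 12) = u*(u - 4)*(u + 2)*(u + 3)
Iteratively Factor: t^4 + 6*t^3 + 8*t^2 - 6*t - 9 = (t + 1)*(t^3 + 5*t^2 + 3*t - 9) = (t + 1)*(t + 3)*(t^2 + 2*t - 3) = (t - 1)*(t + 1)*(t + 3)*(t + 3)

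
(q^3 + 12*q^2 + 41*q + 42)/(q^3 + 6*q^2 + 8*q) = (q^2 + 10*q + 21)/(q*(q + 4))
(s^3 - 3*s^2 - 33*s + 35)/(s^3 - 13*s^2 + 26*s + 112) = (s^2 + 4*s - 5)/(s^2 - 6*s - 16)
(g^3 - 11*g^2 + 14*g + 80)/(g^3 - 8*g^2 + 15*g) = (g^2 - 6*g - 16)/(g*(g - 3))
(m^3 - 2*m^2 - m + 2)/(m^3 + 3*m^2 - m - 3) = (m - 2)/(m + 3)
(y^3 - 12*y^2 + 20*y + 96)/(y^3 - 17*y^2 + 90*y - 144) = (y + 2)/(y - 3)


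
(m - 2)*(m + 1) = m^2 - m - 2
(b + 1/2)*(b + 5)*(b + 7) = b^3 + 25*b^2/2 + 41*b + 35/2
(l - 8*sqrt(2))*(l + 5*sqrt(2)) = l^2 - 3*sqrt(2)*l - 80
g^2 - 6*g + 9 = (g - 3)^2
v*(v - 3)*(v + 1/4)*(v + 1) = v^4 - 7*v^3/4 - 7*v^2/2 - 3*v/4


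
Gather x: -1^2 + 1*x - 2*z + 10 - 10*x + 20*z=-9*x + 18*z + 9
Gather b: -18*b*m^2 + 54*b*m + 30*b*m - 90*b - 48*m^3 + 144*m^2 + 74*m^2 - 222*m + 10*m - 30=b*(-18*m^2 + 84*m - 90) - 48*m^3 + 218*m^2 - 212*m - 30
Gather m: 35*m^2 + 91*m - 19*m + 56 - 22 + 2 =35*m^2 + 72*m + 36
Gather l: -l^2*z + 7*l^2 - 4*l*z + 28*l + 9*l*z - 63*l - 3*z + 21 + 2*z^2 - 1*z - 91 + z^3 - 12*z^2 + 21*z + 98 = l^2*(7 - z) + l*(5*z - 35) + z^3 - 10*z^2 + 17*z + 28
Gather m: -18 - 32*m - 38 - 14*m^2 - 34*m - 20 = -14*m^2 - 66*m - 76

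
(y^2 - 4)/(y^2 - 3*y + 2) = (y + 2)/(y - 1)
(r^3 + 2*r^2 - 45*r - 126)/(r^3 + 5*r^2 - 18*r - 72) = (r - 7)/(r - 4)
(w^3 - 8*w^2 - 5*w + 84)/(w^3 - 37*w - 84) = (w - 4)/(w + 4)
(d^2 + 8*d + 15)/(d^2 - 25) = (d + 3)/(d - 5)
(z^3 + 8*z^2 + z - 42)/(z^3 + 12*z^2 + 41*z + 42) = (z - 2)/(z + 2)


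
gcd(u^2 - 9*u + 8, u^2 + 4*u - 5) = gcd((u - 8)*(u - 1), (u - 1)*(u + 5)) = u - 1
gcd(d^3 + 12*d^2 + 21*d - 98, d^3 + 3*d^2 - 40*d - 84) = d + 7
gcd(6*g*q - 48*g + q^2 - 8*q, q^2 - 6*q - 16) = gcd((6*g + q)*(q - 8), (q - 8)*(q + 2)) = q - 8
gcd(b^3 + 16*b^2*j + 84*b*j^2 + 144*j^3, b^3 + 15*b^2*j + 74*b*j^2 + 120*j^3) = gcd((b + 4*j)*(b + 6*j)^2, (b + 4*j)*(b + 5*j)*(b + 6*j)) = b^2 + 10*b*j + 24*j^2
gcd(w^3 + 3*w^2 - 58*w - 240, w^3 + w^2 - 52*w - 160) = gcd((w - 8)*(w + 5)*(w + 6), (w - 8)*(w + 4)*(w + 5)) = w^2 - 3*w - 40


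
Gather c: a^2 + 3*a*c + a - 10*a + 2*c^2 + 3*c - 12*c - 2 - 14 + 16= a^2 - 9*a + 2*c^2 + c*(3*a - 9)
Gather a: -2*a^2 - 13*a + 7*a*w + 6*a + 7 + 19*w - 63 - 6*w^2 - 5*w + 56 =-2*a^2 + a*(7*w - 7) - 6*w^2 + 14*w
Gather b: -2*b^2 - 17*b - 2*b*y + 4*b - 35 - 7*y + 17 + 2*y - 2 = -2*b^2 + b*(-2*y - 13) - 5*y - 20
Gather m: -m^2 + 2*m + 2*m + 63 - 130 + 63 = -m^2 + 4*m - 4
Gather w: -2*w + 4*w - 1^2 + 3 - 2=2*w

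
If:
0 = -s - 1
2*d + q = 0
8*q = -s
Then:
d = -1/16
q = 1/8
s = -1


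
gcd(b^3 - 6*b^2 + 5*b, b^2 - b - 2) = 1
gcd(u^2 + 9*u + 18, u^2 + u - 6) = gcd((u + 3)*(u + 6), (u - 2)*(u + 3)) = u + 3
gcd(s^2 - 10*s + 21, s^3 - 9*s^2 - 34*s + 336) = s - 7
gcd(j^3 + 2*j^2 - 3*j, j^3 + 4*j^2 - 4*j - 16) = 1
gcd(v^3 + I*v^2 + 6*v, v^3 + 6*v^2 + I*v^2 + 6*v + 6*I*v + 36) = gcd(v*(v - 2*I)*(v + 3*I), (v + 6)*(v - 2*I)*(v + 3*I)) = v^2 + I*v + 6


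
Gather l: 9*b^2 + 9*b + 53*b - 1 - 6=9*b^2 + 62*b - 7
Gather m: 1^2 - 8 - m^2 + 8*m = -m^2 + 8*m - 7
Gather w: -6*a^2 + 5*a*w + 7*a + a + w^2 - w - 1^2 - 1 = -6*a^2 + 8*a + w^2 + w*(5*a - 1) - 2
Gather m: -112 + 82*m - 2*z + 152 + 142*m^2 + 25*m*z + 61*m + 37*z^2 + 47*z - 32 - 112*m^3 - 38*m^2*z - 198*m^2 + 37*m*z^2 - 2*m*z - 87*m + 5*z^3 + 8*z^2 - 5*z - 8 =-112*m^3 + m^2*(-38*z - 56) + m*(37*z^2 + 23*z + 56) + 5*z^3 + 45*z^2 + 40*z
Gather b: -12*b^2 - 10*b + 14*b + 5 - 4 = -12*b^2 + 4*b + 1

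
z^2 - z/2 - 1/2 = (z - 1)*(z + 1/2)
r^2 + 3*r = r*(r + 3)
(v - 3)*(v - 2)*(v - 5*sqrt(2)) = v^3 - 5*sqrt(2)*v^2 - 5*v^2 + 6*v + 25*sqrt(2)*v - 30*sqrt(2)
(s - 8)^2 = s^2 - 16*s + 64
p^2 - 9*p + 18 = (p - 6)*(p - 3)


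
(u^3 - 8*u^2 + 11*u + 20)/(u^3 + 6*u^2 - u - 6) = (u^2 - 9*u + 20)/(u^2 + 5*u - 6)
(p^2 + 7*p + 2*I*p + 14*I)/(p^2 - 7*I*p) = (p^2 + p*(7 + 2*I) + 14*I)/(p*(p - 7*I))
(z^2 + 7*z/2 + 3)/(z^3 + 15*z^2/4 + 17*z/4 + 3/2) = 2*(2*z + 3)/(4*z^2 + 7*z + 3)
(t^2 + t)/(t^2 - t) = (t + 1)/(t - 1)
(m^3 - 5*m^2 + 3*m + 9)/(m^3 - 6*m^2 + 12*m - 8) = (m^3 - 5*m^2 + 3*m + 9)/(m^3 - 6*m^2 + 12*m - 8)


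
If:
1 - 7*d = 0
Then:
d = 1/7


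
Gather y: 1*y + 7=y + 7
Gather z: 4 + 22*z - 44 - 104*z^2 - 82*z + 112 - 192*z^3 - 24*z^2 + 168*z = -192*z^3 - 128*z^2 + 108*z + 72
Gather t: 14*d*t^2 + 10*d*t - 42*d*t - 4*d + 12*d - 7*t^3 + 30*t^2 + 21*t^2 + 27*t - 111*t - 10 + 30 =8*d - 7*t^3 + t^2*(14*d + 51) + t*(-32*d - 84) + 20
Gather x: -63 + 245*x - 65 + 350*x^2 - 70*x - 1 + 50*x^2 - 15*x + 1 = 400*x^2 + 160*x - 128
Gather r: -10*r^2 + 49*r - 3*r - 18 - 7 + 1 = -10*r^2 + 46*r - 24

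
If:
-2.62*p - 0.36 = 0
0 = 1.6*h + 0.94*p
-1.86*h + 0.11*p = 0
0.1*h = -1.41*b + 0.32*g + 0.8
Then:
No Solution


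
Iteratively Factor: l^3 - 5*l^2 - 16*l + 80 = (l - 5)*(l^2 - 16) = (l - 5)*(l - 4)*(l + 4)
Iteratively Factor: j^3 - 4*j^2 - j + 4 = (j - 1)*(j^2 - 3*j - 4) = (j - 4)*(j - 1)*(j + 1)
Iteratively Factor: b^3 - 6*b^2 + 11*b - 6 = (b - 2)*(b^2 - 4*b + 3) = (b - 3)*(b - 2)*(b - 1)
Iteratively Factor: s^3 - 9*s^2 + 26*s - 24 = (s - 2)*(s^2 - 7*s + 12) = (s - 3)*(s - 2)*(s - 4)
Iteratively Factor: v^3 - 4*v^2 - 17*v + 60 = (v + 4)*(v^2 - 8*v + 15) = (v - 3)*(v + 4)*(v - 5)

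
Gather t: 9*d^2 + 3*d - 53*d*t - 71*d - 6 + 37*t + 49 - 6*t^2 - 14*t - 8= 9*d^2 - 68*d - 6*t^2 + t*(23 - 53*d) + 35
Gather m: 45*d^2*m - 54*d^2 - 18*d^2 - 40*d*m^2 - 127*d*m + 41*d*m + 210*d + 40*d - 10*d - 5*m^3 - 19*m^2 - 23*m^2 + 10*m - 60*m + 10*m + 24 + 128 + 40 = -72*d^2 + 240*d - 5*m^3 + m^2*(-40*d - 42) + m*(45*d^2 - 86*d - 40) + 192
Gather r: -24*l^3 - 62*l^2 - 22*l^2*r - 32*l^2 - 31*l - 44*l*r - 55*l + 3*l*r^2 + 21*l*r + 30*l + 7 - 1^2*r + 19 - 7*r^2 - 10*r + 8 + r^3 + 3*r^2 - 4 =-24*l^3 - 94*l^2 - 56*l + r^3 + r^2*(3*l - 4) + r*(-22*l^2 - 23*l - 11) + 30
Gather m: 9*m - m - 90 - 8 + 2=8*m - 96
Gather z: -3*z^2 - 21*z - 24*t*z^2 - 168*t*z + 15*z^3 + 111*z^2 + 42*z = 15*z^3 + z^2*(108 - 24*t) + z*(21 - 168*t)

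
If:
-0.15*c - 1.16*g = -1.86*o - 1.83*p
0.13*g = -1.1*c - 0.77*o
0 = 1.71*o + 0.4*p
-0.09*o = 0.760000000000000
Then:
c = 0.79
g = 43.31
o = -8.44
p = 36.10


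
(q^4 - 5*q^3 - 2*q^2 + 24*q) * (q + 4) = q^5 - q^4 - 22*q^3 + 16*q^2 + 96*q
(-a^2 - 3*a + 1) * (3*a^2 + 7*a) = -3*a^4 - 16*a^3 - 18*a^2 + 7*a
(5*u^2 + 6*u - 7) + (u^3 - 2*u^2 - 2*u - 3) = u^3 + 3*u^2 + 4*u - 10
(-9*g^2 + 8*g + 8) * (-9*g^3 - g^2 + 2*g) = 81*g^5 - 63*g^4 - 98*g^3 + 8*g^2 + 16*g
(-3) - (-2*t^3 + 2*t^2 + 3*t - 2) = 2*t^3 - 2*t^2 - 3*t - 1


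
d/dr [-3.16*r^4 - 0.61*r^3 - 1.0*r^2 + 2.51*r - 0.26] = -12.64*r^3 - 1.83*r^2 - 2.0*r + 2.51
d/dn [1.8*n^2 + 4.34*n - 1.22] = 3.6*n + 4.34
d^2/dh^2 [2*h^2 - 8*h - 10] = 4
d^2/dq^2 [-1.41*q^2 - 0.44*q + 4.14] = -2.82000000000000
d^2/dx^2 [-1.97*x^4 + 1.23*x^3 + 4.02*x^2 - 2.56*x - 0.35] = -23.64*x^2 + 7.38*x + 8.04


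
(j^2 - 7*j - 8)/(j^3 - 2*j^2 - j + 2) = (j - 8)/(j^2 - 3*j + 2)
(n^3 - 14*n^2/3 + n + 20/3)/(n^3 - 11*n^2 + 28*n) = (3*n^2 - 2*n - 5)/(3*n*(n - 7))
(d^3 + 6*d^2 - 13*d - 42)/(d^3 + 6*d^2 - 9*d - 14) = (d^2 - d - 6)/(d^2 - d - 2)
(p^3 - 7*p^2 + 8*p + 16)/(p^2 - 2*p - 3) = (p^2 - 8*p + 16)/(p - 3)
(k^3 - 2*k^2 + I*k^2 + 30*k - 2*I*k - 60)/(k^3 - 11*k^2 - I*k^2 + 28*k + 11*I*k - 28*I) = (k^3 + k^2*(-2 + I) + 2*k*(15 - I) - 60)/(k^3 - k^2*(11 + I) + k*(28 + 11*I) - 28*I)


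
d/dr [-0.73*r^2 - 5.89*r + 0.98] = -1.46*r - 5.89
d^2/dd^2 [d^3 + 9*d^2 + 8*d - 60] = 6*d + 18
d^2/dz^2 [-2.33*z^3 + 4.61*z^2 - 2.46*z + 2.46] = 9.22 - 13.98*z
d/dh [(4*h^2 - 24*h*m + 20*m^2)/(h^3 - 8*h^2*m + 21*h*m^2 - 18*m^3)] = 4*(-h^3 + 9*h^2*m - 15*h*m^2 - m^3)/(h^5 - 13*h^4*m + 67*h^3*m^2 - 171*h^2*m^3 + 216*h*m^4 - 108*m^5)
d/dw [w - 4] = 1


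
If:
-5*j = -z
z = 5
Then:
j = 1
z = 5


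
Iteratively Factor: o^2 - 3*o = (o)*(o - 3)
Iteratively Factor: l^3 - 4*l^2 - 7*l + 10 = (l + 2)*(l^2 - 6*l + 5) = (l - 1)*(l + 2)*(l - 5)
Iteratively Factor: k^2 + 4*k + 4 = (k + 2)*(k + 2)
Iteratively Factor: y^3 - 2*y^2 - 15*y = (y - 5)*(y^2 + 3*y) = y*(y - 5)*(y + 3)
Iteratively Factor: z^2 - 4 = (z - 2)*(z + 2)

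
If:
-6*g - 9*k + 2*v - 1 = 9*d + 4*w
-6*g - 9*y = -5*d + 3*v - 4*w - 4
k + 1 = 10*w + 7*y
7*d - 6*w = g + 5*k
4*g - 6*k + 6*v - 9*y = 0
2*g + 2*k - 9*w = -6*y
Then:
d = -89676/180487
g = 253521/180487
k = -185289/180487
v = -371472/180487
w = 7532/180487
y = -11446/180487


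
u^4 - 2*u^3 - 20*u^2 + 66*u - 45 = (u - 3)^2*(u - 1)*(u + 5)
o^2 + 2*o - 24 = (o - 4)*(o + 6)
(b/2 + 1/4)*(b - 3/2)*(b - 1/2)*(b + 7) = b^4/2 + 11*b^3/4 - 43*b^2/8 - 11*b/16 + 21/16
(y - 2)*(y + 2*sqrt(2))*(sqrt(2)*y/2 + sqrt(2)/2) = sqrt(2)*y^3/2 - sqrt(2)*y^2/2 + 2*y^2 - 2*y - sqrt(2)*y - 4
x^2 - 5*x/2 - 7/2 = (x - 7/2)*(x + 1)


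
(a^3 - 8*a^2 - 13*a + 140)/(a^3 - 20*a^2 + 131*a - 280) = (a + 4)/(a - 8)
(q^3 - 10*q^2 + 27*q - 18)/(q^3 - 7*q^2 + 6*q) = (q - 3)/q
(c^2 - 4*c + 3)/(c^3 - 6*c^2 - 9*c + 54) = (c - 1)/(c^2 - 3*c - 18)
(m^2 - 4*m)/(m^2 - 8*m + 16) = m/(m - 4)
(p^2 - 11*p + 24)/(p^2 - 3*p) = (p - 8)/p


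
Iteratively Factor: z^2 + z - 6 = (z - 2)*(z + 3)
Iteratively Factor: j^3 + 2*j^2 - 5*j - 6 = (j + 3)*(j^2 - j - 2) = (j - 2)*(j + 3)*(j + 1)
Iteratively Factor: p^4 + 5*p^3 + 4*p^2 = (p)*(p^3 + 5*p^2 + 4*p) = p*(p + 1)*(p^2 + 4*p) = p^2*(p + 1)*(p + 4)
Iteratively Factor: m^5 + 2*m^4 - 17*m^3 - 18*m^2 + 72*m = (m + 3)*(m^4 - m^3 - 14*m^2 + 24*m) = (m - 3)*(m + 3)*(m^3 + 2*m^2 - 8*m) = (m - 3)*(m + 3)*(m + 4)*(m^2 - 2*m) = (m - 3)*(m - 2)*(m + 3)*(m + 4)*(m)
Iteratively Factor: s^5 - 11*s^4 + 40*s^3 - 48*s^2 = (s - 4)*(s^4 - 7*s^3 + 12*s^2) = s*(s - 4)*(s^3 - 7*s^2 + 12*s) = s*(s - 4)*(s - 3)*(s^2 - 4*s) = s^2*(s - 4)*(s - 3)*(s - 4)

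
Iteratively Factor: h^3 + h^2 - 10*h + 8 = (h - 2)*(h^2 + 3*h - 4) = (h - 2)*(h + 4)*(h - 1)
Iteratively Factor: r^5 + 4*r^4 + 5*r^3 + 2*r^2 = (r + 1)*(r^4 + 3*r^3 + 2*r^2) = (r + 1)*(r + 2)*(r^3 + r^2) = r*(r + 1)*(r + 2)*(r^2 + r) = r*(r + 1)^2*(r + 2)*(r)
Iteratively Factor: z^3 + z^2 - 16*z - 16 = (z + 1)*(z^2 - 16) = (z - 4)*(z + 1)*(z + 4)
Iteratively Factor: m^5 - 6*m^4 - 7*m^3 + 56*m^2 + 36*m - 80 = (m + 2)*(m^4 - 8*m^3 + 9*m^2 + 38*m - 40) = (m - 4)*(m + 2)*(m^3 - 4*m^2 - 7*m + 10) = (m - 4)*(m + 2)^2*(m^2 - 6*m + 5) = (m - 4)*(m - 1)*(m + 2)^2*(m - 5)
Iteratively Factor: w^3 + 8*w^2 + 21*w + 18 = (w + 2)*(w^2 + 6*w + 9) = (w + 2)*(w + 3)*(w + 3)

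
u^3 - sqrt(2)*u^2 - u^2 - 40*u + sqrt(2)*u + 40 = (u - 1)*(u - 5*sqrt(2))*(u + 4*sqrt(2))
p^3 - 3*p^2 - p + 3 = (p - 3)*(p - 1)*(p + 1)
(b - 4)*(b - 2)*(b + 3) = b^3 - 3*b^2 - 10*b + 24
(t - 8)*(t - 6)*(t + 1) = t^3 - 13*t^2 + 34*t + 48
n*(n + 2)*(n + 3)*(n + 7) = n^4 + 12*n^3 + 41*n^2 + 42*n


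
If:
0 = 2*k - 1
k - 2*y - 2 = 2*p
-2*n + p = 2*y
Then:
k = 1/2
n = -3*y/2 - 3/8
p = -y - 3/4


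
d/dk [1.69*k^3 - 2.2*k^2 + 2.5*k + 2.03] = 5.07*k^2 - 4.4*k + 2.5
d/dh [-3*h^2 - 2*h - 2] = -6*h - 2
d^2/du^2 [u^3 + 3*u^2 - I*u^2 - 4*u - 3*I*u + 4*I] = 6*u + 6 - 2*I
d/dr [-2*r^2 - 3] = -4*r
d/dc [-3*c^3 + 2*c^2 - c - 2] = -9*c^2 + 4*c - 1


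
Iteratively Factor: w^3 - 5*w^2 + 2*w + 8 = (w - 2)*(w^2 - 3*w - 4) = (w - 2)*(w + 1)*(w - 4)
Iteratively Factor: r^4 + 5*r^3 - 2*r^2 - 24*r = (r - 2)*(r^3 + 7*r^2 + 12*r) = r*(r - 2)*(r^2 + 7*r + 12) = r*(r - 2)*(r + 4)*(r + 3)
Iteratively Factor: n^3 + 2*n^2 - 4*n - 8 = (n - 2)*(n^2 + 4*n + 4) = (n - 2)*(n + 2)*(n + 2)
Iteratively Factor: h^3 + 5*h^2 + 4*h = (h + 1)*(h^2 + 4*h) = h*(h + 1)*(h + 4)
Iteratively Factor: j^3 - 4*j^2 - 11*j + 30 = (j - 2)*(j^2 - 2*j - 15) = (j - 5)*(j - 2)*(j + 3)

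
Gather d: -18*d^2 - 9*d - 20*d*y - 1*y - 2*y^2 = -18*d^2 + d*(-20*y - 9) - 2*y^2 - y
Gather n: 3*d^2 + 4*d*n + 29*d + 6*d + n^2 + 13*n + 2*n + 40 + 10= 3*d^2 + 35*d + n^2 + n*(4*d + 15) + 50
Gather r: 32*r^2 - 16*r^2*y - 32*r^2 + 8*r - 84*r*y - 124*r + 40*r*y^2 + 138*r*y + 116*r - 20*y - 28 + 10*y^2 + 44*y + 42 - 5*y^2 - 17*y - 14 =-16*r^2*y + r*(40*y^2 + 54*y) + 5*y^2 + 7*y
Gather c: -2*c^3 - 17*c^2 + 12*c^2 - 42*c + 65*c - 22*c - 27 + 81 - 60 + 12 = -2*c^3 - 5*c^2 + c + 6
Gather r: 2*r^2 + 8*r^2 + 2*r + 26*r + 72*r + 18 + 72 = 10*r^2 + 100*r + 90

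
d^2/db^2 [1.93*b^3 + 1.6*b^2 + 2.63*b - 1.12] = 11.58*b + 3.2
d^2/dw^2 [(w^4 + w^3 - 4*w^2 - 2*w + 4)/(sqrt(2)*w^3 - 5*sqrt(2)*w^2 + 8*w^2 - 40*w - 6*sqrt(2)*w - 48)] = 4*(-12*sqrt(2)*w^6 + 32*w^6 - 189*w^5 + 180*sqrt(2)*w^5 + 480*sqrt(2)*w^4 + 957*w^4 + 536*sqrt(2)*w^3 + 3951*w^3 + 432*sqrt(2)*w^2 + 4050*w^2 + 372*w + 960*sqrt(2)*w + 384*sqrt(2) + 712)/(sqrt(2)*w^9 - 15*sqrt(2)*w^8 + 24*w^8 - 360*w^7 + 153*sqrt(2)*w^7 - 1385*sqrt(2)*w^6 + 1624*w^6 - 2520*w^5 + 5130*sqrt(2)*w^5 + 6384*w^4 + 4740*sqrt(2)*w^4 - 33048*sqrt(2)*w^3 + 1120*w^3 - 92736*w^2 - 51840*sqrt(2)*w^2 - 138240*w - 20736*sqrt(2)*w - 55296)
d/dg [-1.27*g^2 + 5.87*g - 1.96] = 5.87 - 2.54*g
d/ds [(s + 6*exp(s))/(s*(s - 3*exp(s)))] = (9*s^2*exp(s) - s^2 - 12*s*exp(s) + 18*exp(2*s))/(s^2*(s^2 - 6*s*exp(s) + 9*exp(2*s)))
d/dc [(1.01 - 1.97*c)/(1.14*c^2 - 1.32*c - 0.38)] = (2.2458*c^2 - 2.3028*c + 2.0818)/(1.2996*c^4 - 3.0096*c^3 + 0.876*c^2 + 1.0032*c + 0.1444)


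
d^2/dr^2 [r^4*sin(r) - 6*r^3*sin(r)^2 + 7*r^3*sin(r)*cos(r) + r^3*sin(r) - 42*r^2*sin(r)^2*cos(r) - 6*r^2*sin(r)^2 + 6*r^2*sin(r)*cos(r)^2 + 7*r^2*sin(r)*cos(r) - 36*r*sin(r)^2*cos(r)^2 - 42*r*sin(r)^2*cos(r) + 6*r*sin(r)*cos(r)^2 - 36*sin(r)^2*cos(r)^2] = -r^4*sin(r) - r^3*sin(r) - 14*r^3*sin(2*r) + 8*r^3*cos(r) - 12*r^3*cos(2*r) + 21*r^2*sin(r)/2 - 50*r^2*sin(2*r) - 27*r^2*sin(3*r)/2 + 33*r^2*cos(r)/2 + 30*r^2*cos(2*r) - 189*r^2*cos(3*r)/2 + 93*r*sin(r)/2 - 3*r*sin(2*r) - 279*r*sin(3*r)/2 + 33*r*cos(r)/2 - 144*r*cos(2*r)^2 + 46*r*cos(2*r) - 153*r*cos(3*r)/2 + 54*r + 24*sin(r) + 7*sin(2*r) - 60*sin(3*r) - 36*sin(4*r) - 18*cos(r) - 144*cos(2*r)^2 + 6*cos(2*r) + 30*cos(3*r) + 66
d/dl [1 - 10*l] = -10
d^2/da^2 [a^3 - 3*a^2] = 6*a - 6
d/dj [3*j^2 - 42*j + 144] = 6*j - 42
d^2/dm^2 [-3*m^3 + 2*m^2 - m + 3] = 4 - 18*m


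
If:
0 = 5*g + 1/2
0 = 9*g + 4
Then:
No Solution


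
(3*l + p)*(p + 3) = 3*l*p + 9*l + p^2 + 3*p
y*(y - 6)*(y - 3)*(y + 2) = y^4 - 7*y^3 + 36*y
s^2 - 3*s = s*(s - 3)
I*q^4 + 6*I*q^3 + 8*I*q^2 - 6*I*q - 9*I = (q + 1)*(q + 3)^2*(I*q - I)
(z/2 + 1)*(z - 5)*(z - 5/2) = z^3/2 - 11*z^2/4 - 5*z/4 + 25/2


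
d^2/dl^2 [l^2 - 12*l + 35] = 2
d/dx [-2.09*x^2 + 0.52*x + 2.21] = 0.52 - 4.18*x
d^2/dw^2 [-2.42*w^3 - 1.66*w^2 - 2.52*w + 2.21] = -14.52*w - 3.32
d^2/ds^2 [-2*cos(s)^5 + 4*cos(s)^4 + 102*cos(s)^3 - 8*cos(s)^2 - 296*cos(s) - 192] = 50*cos(s)^5 - 64*cos(s)^4 - 958*cos(s)^3 + 80*cos(s)^2 + 908*cos(s) - 16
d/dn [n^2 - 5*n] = 2*n - 5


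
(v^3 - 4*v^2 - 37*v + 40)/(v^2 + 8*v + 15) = (v^2 - 9*v + 8)/(v + 3)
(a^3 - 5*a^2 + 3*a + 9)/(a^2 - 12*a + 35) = (a^3 - 5*a^2 + 3*a + 9)/(a^2 - 12*a + 35)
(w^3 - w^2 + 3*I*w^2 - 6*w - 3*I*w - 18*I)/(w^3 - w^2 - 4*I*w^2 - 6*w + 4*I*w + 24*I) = (w + 3*I)/(w - 4*I)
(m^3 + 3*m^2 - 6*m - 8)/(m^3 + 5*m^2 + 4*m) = (m - 2)/m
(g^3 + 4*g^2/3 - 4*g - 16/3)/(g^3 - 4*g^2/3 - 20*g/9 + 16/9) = 3*(g + 2)/(3*g - 2)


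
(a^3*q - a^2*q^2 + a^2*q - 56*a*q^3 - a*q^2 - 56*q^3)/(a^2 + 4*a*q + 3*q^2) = q*(a^3 - a^2*q + a^2 - 56*a*q^2 - a*q - 56*q^2)/(a^2 + 4*a*q + 3*q^2)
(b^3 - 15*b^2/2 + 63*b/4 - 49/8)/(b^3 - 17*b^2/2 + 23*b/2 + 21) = (b^2 - 4*b + 7/4)/(b^2 - 5*b - 6)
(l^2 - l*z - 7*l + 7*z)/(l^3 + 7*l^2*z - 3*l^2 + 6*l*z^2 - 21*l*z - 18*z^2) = (l^2 - l*z - 7*l + 7*z)/(l^3 + 7*l^2*z - 3*l^2 + 6*l*z^2 - 21*l*z - 18*z^2)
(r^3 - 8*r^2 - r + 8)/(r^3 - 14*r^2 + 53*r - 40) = (r + 1)/(r - 5)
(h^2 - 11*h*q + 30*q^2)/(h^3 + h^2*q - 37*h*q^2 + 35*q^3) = (-h + 6*q)/(-h^2 - 6*h*q + 7*q^2)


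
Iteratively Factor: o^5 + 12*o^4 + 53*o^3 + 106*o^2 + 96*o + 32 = (o + 4)*(o^4 + 8*o^3 + 21*o^2 + 22*o + 8) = (o + 4)^2*(o^3 + 4*o^2 + 5*o + 2) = (o + 2)*(o + 4)^2*(o^2 + 2*o + 1) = (o + 1)*(o + 2)*(o + 4)^2*(o + 1)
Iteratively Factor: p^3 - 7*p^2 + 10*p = (p - 2)*(p^2 - 5*p) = (p - 5)*(p - 2)*(p)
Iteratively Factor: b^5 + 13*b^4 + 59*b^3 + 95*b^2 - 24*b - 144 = (b + 3)*(b^4 + 10*b^3 + 29*b^2 + 8*b - 48) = (b - 1)*(b + 3)*(b^3 + 11*b^2 + 40*b + 48) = (b - 1)*(b + 3)*(b + 4)*(b^2 + 7*b + 12) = (b - 1)*(b + 3)^2*(b + 4)*(b + 4)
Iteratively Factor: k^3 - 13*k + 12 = (k + 4)*(k^2 - 4*k + 3) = (k - 3)*(k + 4)*(k - 1)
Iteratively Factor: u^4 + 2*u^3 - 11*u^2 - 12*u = (u - 3)*(u^3 + 5*u^2 + 4*u) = u*(u - 3)*(u^2 + 5*u + 4) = u*(u - 3)*(u + 4)*(u + 1)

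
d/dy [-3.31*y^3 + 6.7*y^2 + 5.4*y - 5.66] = -9.93*y^2 + 13.4*y + 5.4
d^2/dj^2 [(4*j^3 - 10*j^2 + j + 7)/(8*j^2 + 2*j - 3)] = 8*(84*j^3 + 138*j^2 + 129*j + 28)/(512*j^6 + 384*j^5 - 480*j^4 - 280*j^3 + 180*j^2 + 54*j - 27)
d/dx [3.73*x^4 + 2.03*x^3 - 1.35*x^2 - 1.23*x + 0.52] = 14.92*x^3 + 6.09*x^2 - 2.7*x - 1.23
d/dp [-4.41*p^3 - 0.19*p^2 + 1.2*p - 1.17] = -13.23*p^2 - 0.38*p + 1.2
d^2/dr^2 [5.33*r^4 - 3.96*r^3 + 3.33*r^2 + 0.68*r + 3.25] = 63.96*r^2 - 23.76*r + 6.66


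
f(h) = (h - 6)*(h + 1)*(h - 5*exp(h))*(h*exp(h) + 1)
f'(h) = (1 - 5*exp(h))*(h - 6)*(h + 1)*(h*exp(h) + 1) + (h - 6)*(h + 1)*(h - 5*exp(h))*(h*exp(h) + exp(h)) + (h - 6)*(h - 5*exp(h))*(h*exp(h) + 1) + (h + 1)*(h - 5*exp(h))*(h*exp(h) + 1)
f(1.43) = 1507.72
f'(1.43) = 4026.35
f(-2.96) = -47.86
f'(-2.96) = 46.52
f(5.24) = 4402766.19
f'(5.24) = 4572814.40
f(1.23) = 879.53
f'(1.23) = 2390.70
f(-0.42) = 9.99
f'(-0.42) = 27.09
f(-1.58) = -7.74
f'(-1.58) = 15.65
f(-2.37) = -25.33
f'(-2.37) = 30.43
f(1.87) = 4759.01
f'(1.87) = 12148.11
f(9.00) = -88622483034.04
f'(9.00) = -225511137296.13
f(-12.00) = -2375.83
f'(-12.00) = 546.12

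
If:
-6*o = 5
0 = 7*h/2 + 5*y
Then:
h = -10*y/7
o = -5/6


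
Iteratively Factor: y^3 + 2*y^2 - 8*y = (y - 2)*(y^2 + 4*y) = y*(y - 2)*(y + 4)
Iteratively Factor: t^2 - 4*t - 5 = (t + 1)*(t - 5)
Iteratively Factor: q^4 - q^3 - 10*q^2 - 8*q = (q)*(q^3 - q^2 - 10*q - 8) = q*(q + 1)*(q^2 - 2*q - 8) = q*(q + 1)*(q + 2)*(q - 4)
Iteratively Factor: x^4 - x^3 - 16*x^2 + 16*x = (x - 1)*(x^3 - 16*x) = (x - 1)*(x + 4)*(x^2 - 4*x) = (x - 4)*(x - 1)*(x + 4)*(x)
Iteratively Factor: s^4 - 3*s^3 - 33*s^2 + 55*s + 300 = (s - 5)*(s^3 + 2*s^2 - 23*s - 60) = (s - 5)*(s + 3)*(s^2 - s - 20) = (s - 5)^2*(s + 3)*(s + 4)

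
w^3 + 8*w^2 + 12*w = w*(w + 2)*(w + 6)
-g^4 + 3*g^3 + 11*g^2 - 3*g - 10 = (g - 5)*(g + 2)*(-I*g - I)*(-I*g + I)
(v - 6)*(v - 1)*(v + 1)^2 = v^4 - 5*v^3 - 7*v^2 + 5*v + 6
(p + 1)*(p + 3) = p^2 + 4*p + 3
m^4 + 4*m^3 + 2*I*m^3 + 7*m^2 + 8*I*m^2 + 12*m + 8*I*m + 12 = (m + 2)^2*(m - I)*(m + 3*I)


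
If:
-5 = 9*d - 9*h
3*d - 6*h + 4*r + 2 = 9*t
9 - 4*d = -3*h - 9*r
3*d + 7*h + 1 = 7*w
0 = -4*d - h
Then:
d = -1/9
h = 4/9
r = -97/81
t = -469/729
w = 34/63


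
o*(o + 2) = o^2 + 2*o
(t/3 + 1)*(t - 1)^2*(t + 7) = t^4/3 + 8*t^3/3 + 2*t^2/3 - 32*t/3 + 7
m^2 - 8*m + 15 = (m - 5)*(m - 3)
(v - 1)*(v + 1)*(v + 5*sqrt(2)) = v^3 + 5*sqrt(2)*v^2 - v - 5*sqrt(2)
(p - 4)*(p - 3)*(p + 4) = p^3 - 3*p^2 - 16*p + 48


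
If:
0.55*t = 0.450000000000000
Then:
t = 0.82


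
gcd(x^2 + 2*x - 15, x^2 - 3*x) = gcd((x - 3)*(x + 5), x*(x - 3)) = x - 3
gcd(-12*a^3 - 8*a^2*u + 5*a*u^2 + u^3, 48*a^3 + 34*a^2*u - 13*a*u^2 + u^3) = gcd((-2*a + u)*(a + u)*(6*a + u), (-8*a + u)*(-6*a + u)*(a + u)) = a + u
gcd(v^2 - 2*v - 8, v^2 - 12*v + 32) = v - 4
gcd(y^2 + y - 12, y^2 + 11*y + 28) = y + 4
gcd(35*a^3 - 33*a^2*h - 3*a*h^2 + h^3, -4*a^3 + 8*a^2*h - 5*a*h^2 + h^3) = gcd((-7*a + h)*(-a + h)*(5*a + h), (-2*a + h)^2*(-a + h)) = a - h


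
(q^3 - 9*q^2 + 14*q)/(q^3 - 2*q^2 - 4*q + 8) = q*(q - 7)/(q^2 - 4)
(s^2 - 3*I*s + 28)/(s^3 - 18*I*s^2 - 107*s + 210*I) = (s + 4*I)/(s^2 - 11*I*s - 30)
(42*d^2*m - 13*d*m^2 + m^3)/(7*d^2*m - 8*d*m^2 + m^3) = (6*d - m)/(d - m)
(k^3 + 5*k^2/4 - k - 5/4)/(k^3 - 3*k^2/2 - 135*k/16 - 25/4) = 4*(k^2 - 1)/(4*k^2 - 11*k - 20)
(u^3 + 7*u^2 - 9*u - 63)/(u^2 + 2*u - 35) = (u^2 - 9)/(u - 5)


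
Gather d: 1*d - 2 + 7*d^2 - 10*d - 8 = 7*d^2 - 9*d - 10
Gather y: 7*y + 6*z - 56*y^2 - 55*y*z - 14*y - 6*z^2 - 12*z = -56*y^2 + y*(-55*z - 7) - 6*z^2 - 6*z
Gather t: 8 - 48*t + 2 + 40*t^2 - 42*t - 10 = 40*t^2 - 90*t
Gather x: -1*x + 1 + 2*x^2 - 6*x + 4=2*x^2 - 7*x + 5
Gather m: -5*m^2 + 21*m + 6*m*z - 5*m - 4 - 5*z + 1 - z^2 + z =-5*m^2 + m*(6*z + 16) - z^2 - 4*z - 3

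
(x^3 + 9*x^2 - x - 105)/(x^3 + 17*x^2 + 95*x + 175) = (x - 3)/(x + 5)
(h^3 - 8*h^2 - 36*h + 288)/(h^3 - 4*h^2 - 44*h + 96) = (h - 6)/(h - 2)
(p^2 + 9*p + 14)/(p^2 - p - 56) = (p + 2)/(p - 8)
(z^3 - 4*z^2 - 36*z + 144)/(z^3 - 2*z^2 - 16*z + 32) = (z^2 - 36)/(z^2 + 2*z - 8)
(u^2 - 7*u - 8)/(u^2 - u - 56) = (u + 1)/(u + 7)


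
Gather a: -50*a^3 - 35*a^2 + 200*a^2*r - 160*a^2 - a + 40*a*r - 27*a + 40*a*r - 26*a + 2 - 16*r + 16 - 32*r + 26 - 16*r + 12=-50*a^3 + a^2*(200*r - 195) + a*(80*r - 54) - 64*r + 56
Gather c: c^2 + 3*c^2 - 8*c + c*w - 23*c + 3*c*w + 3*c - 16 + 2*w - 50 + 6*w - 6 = 4*c^2 + c*(4*w - 28) + 8*w - 72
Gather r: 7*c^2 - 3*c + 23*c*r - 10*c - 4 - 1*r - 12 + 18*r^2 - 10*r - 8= 7*c^2 - 13*c + 18*r^2 + r*(23*c - 11) - 24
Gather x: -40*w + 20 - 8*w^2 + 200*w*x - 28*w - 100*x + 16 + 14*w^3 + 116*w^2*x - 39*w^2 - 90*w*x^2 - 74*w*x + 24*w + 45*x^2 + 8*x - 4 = 14*w^3 - 47*w^2 - 44*w + x^2*(45 - 90*w) + x*(116*w^2 + 126*w - 92) + 32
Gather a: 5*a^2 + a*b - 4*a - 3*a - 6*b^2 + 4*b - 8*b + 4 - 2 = 5*a^2 + a*(b - 7) - 6*b^2 - 4*b + 2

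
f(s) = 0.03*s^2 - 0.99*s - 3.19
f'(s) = 0.06*s - 0.99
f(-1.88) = -1.22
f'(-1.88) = -1.10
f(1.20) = -4.33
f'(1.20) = -0.92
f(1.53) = -4.63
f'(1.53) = -0.90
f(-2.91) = -0.06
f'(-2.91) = -1.16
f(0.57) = -3.74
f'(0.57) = -0.96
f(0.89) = -4.05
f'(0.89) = -0.94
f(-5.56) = 3.24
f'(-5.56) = -1.32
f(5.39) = -7.65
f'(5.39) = -0.67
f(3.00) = -5.89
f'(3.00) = -0.81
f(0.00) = -3.19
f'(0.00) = -0.99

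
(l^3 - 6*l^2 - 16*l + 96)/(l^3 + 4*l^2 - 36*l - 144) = (l - 4)/(l + 6)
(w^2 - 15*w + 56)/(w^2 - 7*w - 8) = (w - 7)/(w + 1)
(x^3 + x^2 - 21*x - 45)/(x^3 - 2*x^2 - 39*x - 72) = (x - 5)/(x - 8)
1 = 1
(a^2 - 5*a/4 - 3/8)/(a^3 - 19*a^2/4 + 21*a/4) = (8*a^2 - 10*a - 3)/(2*a*(4*a^2 - 19*a + 21))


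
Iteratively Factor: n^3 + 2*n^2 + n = (n + 1)*(n^2 + n) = n*(n + 1)*(n + 1)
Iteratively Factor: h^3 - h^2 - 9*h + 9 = (h - 1)*(h^2 - 9) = (h - 1)*(h + 3)*(h - 3)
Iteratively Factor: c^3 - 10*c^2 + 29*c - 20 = (c - 1)*(c^2 - 9*c + 20) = (c - 4)*(c - 1)*(c - 5)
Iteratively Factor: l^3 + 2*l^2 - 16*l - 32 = (l + 4)*(l^2 - 2*l - 8) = (l - 4)*(l + 4)*(l + 2)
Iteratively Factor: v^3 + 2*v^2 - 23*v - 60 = (v + 4)*(v^2 - 2*v - 15) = (v - 5)*(v + 4)*(v + 3)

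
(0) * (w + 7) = 0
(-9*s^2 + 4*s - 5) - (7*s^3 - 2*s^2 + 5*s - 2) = -7*s^3 - 7*s^2 - s - 3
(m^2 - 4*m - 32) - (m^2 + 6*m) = -10*m - 32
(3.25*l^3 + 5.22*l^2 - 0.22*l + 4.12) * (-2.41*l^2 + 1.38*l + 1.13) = -7.8325*l^5 - 8.0952*l^4 + 11.4063*l^3 - 4.3342*l^2 + 5.437*l + 4.6556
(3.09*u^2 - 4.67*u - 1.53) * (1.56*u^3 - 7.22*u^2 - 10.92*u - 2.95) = 4.8204*u^5 - 29.595*u^4 - 2.4122*u^3 + 52.9275*u^2 + 30.4841*u + 4.5135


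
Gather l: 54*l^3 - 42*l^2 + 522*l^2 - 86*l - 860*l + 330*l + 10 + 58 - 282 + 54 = 54*l^3 + 480*l^2 - 616*l - 160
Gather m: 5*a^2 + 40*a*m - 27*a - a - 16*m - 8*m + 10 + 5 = 5*a^2 - 28*a + m*(40*a - 24) + 15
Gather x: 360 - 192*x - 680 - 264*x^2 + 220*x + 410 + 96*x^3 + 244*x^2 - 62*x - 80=96*x^3 - 20*x^2 - 34*x + 10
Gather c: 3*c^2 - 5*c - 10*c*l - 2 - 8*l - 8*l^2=3*c^2 + c*(-10*l - 5) - 8*l^2 - 8*l - 2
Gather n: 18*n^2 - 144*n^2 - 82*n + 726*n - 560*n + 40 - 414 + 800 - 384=-126*n^2 + 84*n + 42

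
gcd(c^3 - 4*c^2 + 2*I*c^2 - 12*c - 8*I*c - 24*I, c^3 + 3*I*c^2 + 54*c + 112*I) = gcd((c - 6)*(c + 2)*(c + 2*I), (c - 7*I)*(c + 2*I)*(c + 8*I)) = c + 2*I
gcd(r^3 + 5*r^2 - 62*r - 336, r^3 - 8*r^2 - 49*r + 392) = r^2 - r - 56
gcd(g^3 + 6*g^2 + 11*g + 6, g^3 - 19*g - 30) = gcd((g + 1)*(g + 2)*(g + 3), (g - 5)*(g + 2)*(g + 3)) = g^2 + 5*g + 6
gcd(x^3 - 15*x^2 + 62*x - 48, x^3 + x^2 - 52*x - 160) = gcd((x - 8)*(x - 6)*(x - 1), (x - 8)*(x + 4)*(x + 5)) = x - 8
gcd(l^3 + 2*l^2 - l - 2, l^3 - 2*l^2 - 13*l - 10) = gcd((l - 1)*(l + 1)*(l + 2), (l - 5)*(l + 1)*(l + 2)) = l^2 + 3*l + 2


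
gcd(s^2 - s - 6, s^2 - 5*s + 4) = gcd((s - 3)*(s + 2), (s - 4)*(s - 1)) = 1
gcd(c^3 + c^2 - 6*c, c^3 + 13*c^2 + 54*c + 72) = c + 3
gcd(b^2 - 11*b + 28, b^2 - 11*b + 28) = b^2 - 11*b + 28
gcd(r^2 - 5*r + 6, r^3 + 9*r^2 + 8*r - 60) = r - 2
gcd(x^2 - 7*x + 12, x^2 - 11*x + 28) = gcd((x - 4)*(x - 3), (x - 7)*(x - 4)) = x - 4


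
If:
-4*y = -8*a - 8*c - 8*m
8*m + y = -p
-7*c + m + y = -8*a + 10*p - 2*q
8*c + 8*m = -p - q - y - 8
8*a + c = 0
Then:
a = 16/759 - 103*y/1518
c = 412*y/759 - 128/759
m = 19*y/759 + 112/759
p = -911*y/759 - 896/759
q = -3296*y/759 - 5048/759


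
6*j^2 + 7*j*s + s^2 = (j + s)*(6*j + s)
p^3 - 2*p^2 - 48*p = p*(p - 8)*(p + 6)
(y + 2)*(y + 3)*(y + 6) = y^3 + 11*y^2 + 36*y + 36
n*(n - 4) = n^2 - 4*n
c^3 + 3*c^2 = c^2*(c + 3)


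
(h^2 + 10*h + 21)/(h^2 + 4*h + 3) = (h + 7)/(h + 1)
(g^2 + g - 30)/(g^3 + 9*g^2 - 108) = (g - 5)/(g^2 + 3*g - 18)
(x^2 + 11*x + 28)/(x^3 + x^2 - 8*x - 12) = (x^2 + 11*x + 28)/(x^3 + x^2 - 8*x - 12)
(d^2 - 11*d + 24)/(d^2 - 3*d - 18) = (-d^2 + 11*d - 24)/(-d^2 + 3*d + 18)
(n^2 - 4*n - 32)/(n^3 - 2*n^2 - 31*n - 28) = (n - 8)/(n^2 - 6*n - 7)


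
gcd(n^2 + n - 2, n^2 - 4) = n + 2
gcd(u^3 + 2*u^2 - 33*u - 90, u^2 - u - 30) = u^2 - u - 30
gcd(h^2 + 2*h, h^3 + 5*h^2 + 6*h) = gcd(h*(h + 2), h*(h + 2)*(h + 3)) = h^2 + 2*h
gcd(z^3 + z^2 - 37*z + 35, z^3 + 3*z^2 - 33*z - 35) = z^2 + 2*z - 35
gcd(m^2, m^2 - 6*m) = m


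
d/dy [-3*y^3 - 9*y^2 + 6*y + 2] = -9*y^2 - 18*y + 6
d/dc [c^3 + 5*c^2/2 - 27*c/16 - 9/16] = 3*c^2 + 5*c - 27/16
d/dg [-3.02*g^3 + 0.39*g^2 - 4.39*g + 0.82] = -9.06*g^2 + 0.78*g - 4.39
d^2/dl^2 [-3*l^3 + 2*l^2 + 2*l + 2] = 4 - 18*l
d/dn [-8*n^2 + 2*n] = 2 - 16*n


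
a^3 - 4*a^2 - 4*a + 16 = (a - 4)*(a - 2)*(a + 2)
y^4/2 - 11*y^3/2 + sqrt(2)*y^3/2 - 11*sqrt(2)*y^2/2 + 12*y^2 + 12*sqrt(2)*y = y*(y/2 + sqrt(2)/2)*(y - 8)*(y - 3)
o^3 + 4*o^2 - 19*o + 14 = (o - 2)*(o - 1)*(o + 7)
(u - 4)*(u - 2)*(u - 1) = u^3 - 7*u^2 + 14*u - 8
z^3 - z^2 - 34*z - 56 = (z - 7)*(z + 2)*(z + 4)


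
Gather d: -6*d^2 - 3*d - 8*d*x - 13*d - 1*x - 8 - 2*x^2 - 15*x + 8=-6*d^2 + d*(-8*x - 16) - 2*x^2 - 16*x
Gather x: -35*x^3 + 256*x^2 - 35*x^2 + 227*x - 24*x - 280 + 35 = -35*x^3 + 221*x^2 + 203*x - 245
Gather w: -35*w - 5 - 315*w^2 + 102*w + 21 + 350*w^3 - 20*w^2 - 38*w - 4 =350*w^3 - 335*w^2 + 29*w + 12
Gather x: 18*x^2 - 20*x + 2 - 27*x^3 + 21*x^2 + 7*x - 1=-27*x^3 + 39*x^2 - 13*x + 1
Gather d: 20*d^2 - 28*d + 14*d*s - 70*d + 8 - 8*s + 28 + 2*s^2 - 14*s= 20*d^2 + d*(14*s - 98) + 2*s^2 - 22*s + 36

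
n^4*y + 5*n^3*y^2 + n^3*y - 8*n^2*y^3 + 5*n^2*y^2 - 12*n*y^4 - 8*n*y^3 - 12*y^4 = (n - 2*y)*(n + y)*(n + 6*y)*(n*y + y)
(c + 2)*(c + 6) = c^2 + 8*c + 12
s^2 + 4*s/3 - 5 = (s - 5/3)*(s + 3)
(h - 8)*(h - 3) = h^2 - 11*h + 24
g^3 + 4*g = g*(g - 2*I)*(g + 2*I)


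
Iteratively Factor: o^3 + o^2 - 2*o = (o)*(o^2 + o - 2) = o*(o - 1)*(o + 2)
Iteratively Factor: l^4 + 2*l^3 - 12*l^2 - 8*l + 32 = (l - 2)*(l^3 + 4*l^2 - 4*l - 16) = (l - 2)^2*(l^2 + 6*l + 8) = (l - 2)^2*(l + 2)*(l + 4)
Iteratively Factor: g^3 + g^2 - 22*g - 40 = (g - 5)*(g^2 + 6*g + 8) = (g - 5)*(g + 2)*(g + 4)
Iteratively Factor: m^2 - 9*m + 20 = (m - 4)*(m - 5)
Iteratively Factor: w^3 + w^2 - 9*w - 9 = (w + 3)*(w^2 - 2*w - 3) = (w + 1)*(w + 3)*(w - 3)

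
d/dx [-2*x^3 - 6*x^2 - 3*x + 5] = -6*x^2 - 12*x - 3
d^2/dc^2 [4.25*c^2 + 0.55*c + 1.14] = 8.50000000000000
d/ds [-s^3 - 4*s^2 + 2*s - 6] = -3*s^2 - 8*s + 2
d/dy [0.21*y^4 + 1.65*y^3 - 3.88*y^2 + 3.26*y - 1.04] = 0.84*y^3 + 4.95*y^2 - 7.76*y + 3.26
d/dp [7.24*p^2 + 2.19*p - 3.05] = 14.48*p + 2.19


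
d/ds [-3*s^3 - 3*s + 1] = -9*s^2 - 3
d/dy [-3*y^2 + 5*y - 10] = 5 - 6*y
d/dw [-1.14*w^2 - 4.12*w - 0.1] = -2.28*w - 4.12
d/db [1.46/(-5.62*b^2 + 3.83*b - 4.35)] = (16.4104*b - 5.5918)/(5.62*b^2 - 3.83*b + 4.35)^2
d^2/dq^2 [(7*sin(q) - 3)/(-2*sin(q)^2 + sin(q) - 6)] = (28*sin(q)^5 - 34*sin(q)^4 - 542*sin(q)^3 + 255*sin(q)^2 + 702*sin(q) - 150)/(-sin(q) - cos(2*q) + 7)^3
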